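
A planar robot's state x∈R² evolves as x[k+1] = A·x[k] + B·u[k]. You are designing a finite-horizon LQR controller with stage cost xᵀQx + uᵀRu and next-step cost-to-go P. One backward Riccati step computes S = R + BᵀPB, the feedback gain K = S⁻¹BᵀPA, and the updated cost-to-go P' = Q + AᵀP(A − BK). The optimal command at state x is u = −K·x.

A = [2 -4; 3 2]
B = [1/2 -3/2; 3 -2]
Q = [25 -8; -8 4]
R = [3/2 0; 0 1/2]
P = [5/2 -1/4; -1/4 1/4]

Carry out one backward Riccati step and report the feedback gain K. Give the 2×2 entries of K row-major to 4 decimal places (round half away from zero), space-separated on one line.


0.1478 1.2984 -1.1697 2.7283

BᵀP = [0.5000 0.6250; -3.2500 -0.1250]
S = R + BᵀPB = [3/2 0; 0 1/2] + [2.1250 -2.0000; -2.0000 5.1250] = [3.6250 -2.0000; -2.0000 5.6250]
BᵀPA = [2.8750 -0.7500; -6.8750 12.7500]
K = S⁻¹·BᵀPA = [0.1478 1.2984; -1.1697 2.7283]
A−BK = [0.1716 -0.5567; 0.2173 3.5615]
AᵀP(A−BK) = [0.7836 -1.4757; -1.4757 11.1878]
P' = Q + AᵀP(A−BK) = [25.7836 -9.4757; -9.4757 15.1878]
tr(P') = 40.9714


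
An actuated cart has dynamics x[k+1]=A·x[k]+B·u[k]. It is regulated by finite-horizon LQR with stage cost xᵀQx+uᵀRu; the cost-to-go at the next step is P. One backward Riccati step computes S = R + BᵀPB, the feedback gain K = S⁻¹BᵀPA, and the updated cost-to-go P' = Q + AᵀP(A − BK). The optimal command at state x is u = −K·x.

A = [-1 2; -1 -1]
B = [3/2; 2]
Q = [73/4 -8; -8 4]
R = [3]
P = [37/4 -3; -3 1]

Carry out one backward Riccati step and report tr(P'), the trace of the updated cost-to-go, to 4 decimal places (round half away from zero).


BᵀP = [7.8750 -2.5000]
S = R + BᵀPB = [3] + [6.8125] = [9.8125]
BᵀPA = [-5.3750 18.2500]
K = S⁻¹·BᵀPA = [-0.5478 1.8599]
A−BK = [-0.1783 -0.7898; 0.0955 -4.7197]
AᵀP(A−BK) = [1.3057 -4.5032; -4.5032 16.0573]
P' = Q + AᵀP(A−BK) = [19.5557 -12.5032; -12.5032 20.0573]
tr(P') = 39.6131

39.6131


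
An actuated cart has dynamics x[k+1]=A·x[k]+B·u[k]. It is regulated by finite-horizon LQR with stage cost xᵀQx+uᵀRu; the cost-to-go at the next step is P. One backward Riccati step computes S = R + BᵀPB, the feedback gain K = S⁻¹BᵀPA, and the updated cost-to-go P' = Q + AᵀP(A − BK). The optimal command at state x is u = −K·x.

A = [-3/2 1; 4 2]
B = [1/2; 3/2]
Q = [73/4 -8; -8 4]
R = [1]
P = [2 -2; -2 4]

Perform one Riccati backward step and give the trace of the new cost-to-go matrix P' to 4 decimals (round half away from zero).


BᵀP = [-2.0000 5.0000]
S = R + BᵀPB = [1] + [6.5000] = [7.5000]
BᵀPA = [23.0000 8.0000]
K = S⁻¹·BᵀPA = [3.0667 1.0667]
A−BK = [-3.0333 0.4667; -0.6000 0.4000]
AᵀP(A−BK) = [21.9667 2.4667; 2.4667 1.4667]
P' = Q + AᵀP(A−BK) = [40.2167 -5.5333; -5.5333 5.4667]
tr(P') = 45.6833

45.6833


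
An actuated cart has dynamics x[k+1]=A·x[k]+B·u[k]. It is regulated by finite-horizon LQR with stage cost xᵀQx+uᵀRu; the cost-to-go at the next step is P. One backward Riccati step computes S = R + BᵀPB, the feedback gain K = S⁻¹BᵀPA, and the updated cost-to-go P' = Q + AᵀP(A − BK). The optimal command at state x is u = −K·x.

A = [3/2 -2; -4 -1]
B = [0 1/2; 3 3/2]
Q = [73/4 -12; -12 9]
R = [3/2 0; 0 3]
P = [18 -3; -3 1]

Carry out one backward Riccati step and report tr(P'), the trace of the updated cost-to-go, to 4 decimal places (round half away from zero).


BᵀP = [-9.0000 3.0000; 4.5000 0.0000]
S = R + BᵀPB = [3/2 0; 0 3] + [9.0000 0.0000; 0.0000 2.2500] = [10.5000 0.0000; 0.0000 5.2500]
BᵀPA = [-25.5000 15.0000; 6.7500 -9.0000]
K = S⁻¹·BᵀPA = [-2.4286 1.4286; 1.2857 -1.7143]
A−BK = [0.8571 -1.1429; 1.3571 -2.7143]
AᵀP(A−BK) = [21.8929 -21.5000; -21.5000 24.1429]
P' = Q + AᵀP(A−BK) = [40.1429 -33.5000; -33.5000 33.1429]
tr(P') = 73.2857

73.2857


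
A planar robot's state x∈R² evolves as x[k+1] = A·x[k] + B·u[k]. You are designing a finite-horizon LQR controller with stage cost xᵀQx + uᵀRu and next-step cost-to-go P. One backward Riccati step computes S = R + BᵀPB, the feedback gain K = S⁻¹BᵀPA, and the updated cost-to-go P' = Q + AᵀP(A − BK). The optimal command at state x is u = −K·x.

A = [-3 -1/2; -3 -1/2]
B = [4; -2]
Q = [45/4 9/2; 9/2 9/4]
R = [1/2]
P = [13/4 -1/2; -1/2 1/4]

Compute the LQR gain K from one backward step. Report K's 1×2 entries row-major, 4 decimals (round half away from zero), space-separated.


-0.5610 -0.0935

BᵀP = [14.0000 -2.5000]
S = R + BᵀPB = [1/2] + [61.0000] = [61.5000]
BᵀPA = [-34.5000 -5.7500]
K = S⁻¹·BᵀPA = [-0.5610 -0.0935]
A−BK = [-0.7561 -0.1260; -4.1220 -0.6870]
AᵀP(A−BK) = [3.1463 0.5244; 0.5244 0.0874]
P' = Q + AᵀP(A−BK) = [14.3963 5.0244; 5.0244 2.3374]
tr(P') = 16.7337


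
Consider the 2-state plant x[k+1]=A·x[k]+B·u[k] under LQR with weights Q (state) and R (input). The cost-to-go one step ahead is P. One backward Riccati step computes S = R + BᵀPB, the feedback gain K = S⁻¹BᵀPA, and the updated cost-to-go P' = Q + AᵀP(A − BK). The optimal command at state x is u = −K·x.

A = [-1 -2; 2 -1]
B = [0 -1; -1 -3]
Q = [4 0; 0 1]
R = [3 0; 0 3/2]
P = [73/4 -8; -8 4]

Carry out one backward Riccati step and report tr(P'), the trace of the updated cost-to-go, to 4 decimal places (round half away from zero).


55.1471

BᵀP = [8.0000 -4.0000; 5.7500 -4.0000]
S = R + BᵀPB = [3 0; 0 3/2] + [4.0000 4.0000; 4.0000 6.2500] = [7.0000 4.0000; 4.0000 7.7500]
BᵀPA = [-16.0000 -12.0000; -13.7500 -7.5000]
K = S⁻¹·BᵀPA = [-1.8039 -1.6471; -0.8431 -0.1176]
A−BK = [-1.8431 -2.1176; -2.3333 -3.0000]
AᵀP(A−BK) = [25.7941 24.5294; 24.5294 24.3529]
P' = Q + AᵀP(A−BK) = [29.7941 24.5294; 24.5294 25.3529]
tr(P') = 55.1471


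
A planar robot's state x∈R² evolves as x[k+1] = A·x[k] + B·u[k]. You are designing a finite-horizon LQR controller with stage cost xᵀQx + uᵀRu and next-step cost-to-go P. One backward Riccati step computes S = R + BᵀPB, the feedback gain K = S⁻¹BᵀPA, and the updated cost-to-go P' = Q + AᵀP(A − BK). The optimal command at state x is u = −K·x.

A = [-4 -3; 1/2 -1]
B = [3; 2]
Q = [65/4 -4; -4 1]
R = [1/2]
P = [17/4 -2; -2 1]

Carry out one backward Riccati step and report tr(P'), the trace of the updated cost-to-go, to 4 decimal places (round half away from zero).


21.3333

BᵀP = [8.7500 -4.0000]
S = R + BᵀPB = [1/2] + [18.2500] = [18.7500]
BᵀPA = [-37.0000 -22.2500]
K = S⁻¹·BᵀPA = [-1.9733 -1.1867]
A−BK = [1.9200 0.5600; 4.4467 1.3733]
AᵀP(A−BK) = [3.2367 1.5933; 1.5933 0.8467]
P' = Q + AᵀP(A−BK) = [19.4867 -2.4067; -2.4067 1.8467]
tr(P') = 21.3333


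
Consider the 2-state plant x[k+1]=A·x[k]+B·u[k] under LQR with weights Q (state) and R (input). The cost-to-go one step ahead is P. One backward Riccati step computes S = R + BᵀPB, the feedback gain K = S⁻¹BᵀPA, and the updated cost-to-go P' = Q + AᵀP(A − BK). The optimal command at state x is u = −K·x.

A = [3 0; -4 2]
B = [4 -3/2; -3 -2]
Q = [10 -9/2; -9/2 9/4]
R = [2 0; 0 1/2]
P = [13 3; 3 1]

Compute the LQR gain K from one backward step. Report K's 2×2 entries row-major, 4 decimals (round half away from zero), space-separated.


BᵀP = [43.0000 9.0000; -25.5000 -6.5000]
S = R + BᵀPB = [2 0; 0 1/2] + [145.0000 -82.5000; -82.5000 51.2500] = [147.0000 -82.5000; -82.5000 51.7500]
BᵀPA = [93.0000 18.0000; -50.5000 -13.0000]
K = S⁻¹·BᵀPA = [0.8071 -0.1760; 0.3109 -0.5318]
A−BK = [0.2378 -0.0936; -0.9569 0.4082]
AᵀP(A−BK) = [1.6367 -0.4869; -0.4869 0.2547]
P' = Q + AᵀP(A−BK) = [11.6367 -4.9869; -4.9869 2.5047]
tr(P') = 14.1414

0.8071 -0.1760 0.3109 -0.5318


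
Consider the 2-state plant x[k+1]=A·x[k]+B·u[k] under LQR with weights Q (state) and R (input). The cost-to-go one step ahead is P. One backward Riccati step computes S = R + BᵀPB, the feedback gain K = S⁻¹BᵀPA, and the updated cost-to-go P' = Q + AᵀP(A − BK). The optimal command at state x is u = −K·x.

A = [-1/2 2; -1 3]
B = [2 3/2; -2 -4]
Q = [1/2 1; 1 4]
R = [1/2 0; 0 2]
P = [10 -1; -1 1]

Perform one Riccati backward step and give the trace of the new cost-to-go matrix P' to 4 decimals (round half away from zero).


BᵀP = [22.0000 -4.0000; 19.0000 -5.5000]
S = R + BᵀPB = [1/2 0; 0 2] + [52.0000 49.0000; 49.0000 50.5000] = [52.5000 49.0000; 49.0000 52.5000]
BᵀPA = [-7.0000 32.0000; -4.0000 21.5000]
K = S⁻¹·BᵀPA = [-0.4828 1.7635; 0.3744 -1.2365]
A−BK = [-0.0961 0.3276; -0.4680 1.5813]
AᵀP(A−BK) = [0.6182 -2.1010; -2.1010 7.1502]
P' = Q + AᵀP(A−BK) = [1.1182 -1.1010; -1.1010 11.1502]
tr(P') = 12.2685

12.2685


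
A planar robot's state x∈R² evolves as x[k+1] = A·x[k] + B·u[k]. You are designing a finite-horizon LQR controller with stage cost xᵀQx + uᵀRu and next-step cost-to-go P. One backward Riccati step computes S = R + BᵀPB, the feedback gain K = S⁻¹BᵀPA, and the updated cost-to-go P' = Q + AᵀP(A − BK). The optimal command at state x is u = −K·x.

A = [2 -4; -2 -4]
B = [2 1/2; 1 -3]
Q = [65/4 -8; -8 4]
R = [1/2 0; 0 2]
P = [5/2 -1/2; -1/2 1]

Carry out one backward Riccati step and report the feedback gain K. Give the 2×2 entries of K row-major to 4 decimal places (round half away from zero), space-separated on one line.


0.7618 -2.0125 0.7837 0.4974

BᵀP = [4.5000 0.0000; 2.7500 -3.2500]
S = R + BᵀPB = [1/2 0; 0 2] + [9.0000 2.2500; 2.2500 11.1250] = [9.5000 2.2500; 2.2500 13.1250]
BᵀPA = [9.0000 -18.0000; 12.0000 2.0000]
K = S⁻¹·BᵀPA = [0.7618 -2.0125; 0.7837 0.4974]
A−BK = [0.0846 -0.2236; -0.4107 -0.4953]
AᵀP(A−BK) = [1.7398 0.1442; 0.1442 2.7795]
P' = Q + AᵀP(A−BK) = [17.9898 -7.8558; -7.8558 6.7795]
tr(P') = 24.7693


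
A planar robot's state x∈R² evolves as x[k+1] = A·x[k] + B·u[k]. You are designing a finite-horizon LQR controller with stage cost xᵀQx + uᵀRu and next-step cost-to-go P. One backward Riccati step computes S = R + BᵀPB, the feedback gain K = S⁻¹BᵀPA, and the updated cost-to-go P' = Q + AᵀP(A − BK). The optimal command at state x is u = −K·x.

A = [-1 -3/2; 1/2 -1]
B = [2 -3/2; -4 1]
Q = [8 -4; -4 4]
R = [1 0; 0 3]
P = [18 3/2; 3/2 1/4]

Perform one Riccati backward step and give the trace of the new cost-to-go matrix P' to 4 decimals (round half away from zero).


BᵀP = [30.0000 2.0000; -25.5000 -2.0000]
S = R + BᵀPB = [1 0; 0 3] + [52.0000 -43.0000; -43.0000 36.2500] = [53.0000 -43.0000; -43.0000 39.2500]
BᵀPA = [-29.0000 -47.0000; 24.5000 40.2500]
K = S⁻¹·BᵀPA = [-0.3665 -0.4930; 0.2227 0.4854]
A−BK = [0.0670 0.2141; -1.1886 -3.4573]
AᵀP(A−BK) = [0.4782 1.0614; 1.0614 2.5427]
P' = Q + AᵀP(A−BK) = [8.4782 -2.9386; -2.9386 6.5427]
tr(P') = 15.0209

15.0209


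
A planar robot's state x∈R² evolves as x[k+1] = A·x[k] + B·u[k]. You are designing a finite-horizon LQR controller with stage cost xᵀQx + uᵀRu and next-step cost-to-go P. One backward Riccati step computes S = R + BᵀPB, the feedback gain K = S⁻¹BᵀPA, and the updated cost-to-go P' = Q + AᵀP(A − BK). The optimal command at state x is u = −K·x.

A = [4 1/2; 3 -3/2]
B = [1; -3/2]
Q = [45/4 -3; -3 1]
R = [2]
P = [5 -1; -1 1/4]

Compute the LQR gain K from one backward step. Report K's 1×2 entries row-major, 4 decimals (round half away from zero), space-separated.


BᵀP = [6.5000 -1.3750]
S = R + BᵀPB = [2] + [8.5625] = [10.5625]
BᵀPA = [21.8750 5.3125]
K = S⁻¹·BᵀPA = [2.0710 0.5030]
A−BK = [1.9290 -0.0030; 6.1065 -0.7456]
AᵀP(A−BK) = [12.9467 2.3728; 2.3728 0.6405]
P' = Q + AᵀP(A−BK) = [24.1967 -0.6272; -0.6272 1.6405]
tr(P') = 25.8373

2.0710 0.5030


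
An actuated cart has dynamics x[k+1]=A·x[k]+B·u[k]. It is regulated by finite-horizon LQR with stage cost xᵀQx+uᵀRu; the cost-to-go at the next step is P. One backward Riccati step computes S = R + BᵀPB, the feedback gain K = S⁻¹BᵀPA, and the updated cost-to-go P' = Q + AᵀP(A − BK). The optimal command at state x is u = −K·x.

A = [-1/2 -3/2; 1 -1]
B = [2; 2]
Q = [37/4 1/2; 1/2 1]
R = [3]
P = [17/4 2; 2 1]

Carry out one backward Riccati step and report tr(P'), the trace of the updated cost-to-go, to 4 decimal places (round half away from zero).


11.5594

BᵀP = [12.5000 6.0000]
S = R + BᵀPB = [3] + [37.0000] = [40.0000]
BᵀPA = [-0.2500 -24.7500]
K = S⁻¹·BᵀPA = [-0.0063 -0.6188]
A−BK = [-0.4875 -0.2625; 1.0125 0.2375]
AᵀP(A−BK) = [0.0609 0.0328; 0.0328 1.2484]
P' = Q + AᵀP(A−BK) = [9.3109 0.5328; 0.5328 2.2484]
tr(P') = 11.5594


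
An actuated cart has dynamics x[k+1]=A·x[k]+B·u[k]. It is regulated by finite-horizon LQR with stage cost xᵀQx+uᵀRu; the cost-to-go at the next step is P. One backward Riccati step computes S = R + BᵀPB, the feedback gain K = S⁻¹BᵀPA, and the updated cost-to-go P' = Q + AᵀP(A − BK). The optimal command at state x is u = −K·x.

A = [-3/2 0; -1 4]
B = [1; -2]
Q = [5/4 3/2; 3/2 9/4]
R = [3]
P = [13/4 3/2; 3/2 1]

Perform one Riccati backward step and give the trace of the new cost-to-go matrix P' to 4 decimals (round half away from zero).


31.3676

BᵀP = [0.2500 -0.5000]
S = R + BᵀPB = [3] + [1.2500] = [4.2500]
BᵀPA = [0.1250 -2.0000]
K = S⁻¹·BᵀPA = [0.0294 -0.4706]
A−BK = [-1.5294 0.4706; -0.9412 3.0588]
AᵀP(A−BK) = [12.8088 -12.9412; -12.9412 15.0588]
P' = Q + AᵀP(A−BK) = [14.0588 -11.4412; -11.4412 17.3088]
tr(P') = 31.3676


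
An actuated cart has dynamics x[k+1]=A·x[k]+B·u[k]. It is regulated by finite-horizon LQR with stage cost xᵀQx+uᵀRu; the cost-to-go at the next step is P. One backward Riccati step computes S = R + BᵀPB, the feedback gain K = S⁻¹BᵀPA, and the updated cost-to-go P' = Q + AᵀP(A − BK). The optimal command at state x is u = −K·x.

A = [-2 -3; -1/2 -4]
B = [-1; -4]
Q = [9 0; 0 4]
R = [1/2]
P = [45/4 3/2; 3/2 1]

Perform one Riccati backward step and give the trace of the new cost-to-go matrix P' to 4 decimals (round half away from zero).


42.7610

BᵀP = [-17.2500 -5.5000]
S = R + BᵀPB = [1/2] + [39.2500] = [39.7500]
BᵀPA = [37.2500 73.7500]
K = S⁻¹·BᵀPA = [0.9371 1.8553]
A−BK = [-1.0629 -1.1447; 3.2484 3.4214]
AᵀP(A−BK) = [13.3428 14.6384; 14.6384 16.4182]
P' = Q + AᵀP(A−BK) = [22.3428 14.6384; 14.6384 20.4182]
tr(P') = 42.7610


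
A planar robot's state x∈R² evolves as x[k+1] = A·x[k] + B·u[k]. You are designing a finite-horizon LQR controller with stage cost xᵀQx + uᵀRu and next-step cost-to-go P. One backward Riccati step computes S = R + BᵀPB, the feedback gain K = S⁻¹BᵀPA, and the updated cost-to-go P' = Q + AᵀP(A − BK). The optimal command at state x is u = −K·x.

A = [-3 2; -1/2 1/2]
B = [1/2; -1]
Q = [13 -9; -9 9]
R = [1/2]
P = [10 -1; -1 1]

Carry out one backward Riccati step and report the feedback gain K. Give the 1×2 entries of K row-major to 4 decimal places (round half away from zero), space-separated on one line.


-3.4500 2.2500

BᵀP = [6.0000 -1.5000]
S = R + BᵀPB = [1/2] + [4.5000] = [5.0000]
BᵀPA = [-17.2500 11.2500]
K = S⁻¹·BᵀPA = [-3.4500 2.2500]
A−BK = [-1.2750 0.8750; -3.9500 2.7500]
AᵀP(A−BK) = [27.7375 -18.9375; -18.9375 12.9375]
P' = Q + AᵀP(A−BK) = [40.7375 -27.9375; -27.9375 21.9375]
tr(P') = 62.6750


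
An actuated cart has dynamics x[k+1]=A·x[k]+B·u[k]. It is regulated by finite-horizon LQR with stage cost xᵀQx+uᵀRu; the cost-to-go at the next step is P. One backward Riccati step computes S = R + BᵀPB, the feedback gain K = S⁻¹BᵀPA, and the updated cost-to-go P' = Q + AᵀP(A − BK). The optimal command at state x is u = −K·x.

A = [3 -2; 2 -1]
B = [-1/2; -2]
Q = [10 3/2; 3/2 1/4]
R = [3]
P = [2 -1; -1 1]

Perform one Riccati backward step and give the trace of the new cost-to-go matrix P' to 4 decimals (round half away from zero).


BᵀP = [1.0000 -1.5000]
S = R + BᵀPB = [3] + [2.5000] = [5.5000]
BᵀPA = [0.0000 -0.5000]
K = S⁻¹·BᵀPA = [0.0000 -0.0909]
A−BK = [3.0000 -2.0455; 2.0000 -1.1818]
AᵀP(A−BK) = [10.0000 -7.0000; -7.0000 4.9545]
P' = Q + AᵀP(A−BK) = [20.0000 -5.5000; -5.5000 5.2045]
tr(P') = 25.2045

25.2045


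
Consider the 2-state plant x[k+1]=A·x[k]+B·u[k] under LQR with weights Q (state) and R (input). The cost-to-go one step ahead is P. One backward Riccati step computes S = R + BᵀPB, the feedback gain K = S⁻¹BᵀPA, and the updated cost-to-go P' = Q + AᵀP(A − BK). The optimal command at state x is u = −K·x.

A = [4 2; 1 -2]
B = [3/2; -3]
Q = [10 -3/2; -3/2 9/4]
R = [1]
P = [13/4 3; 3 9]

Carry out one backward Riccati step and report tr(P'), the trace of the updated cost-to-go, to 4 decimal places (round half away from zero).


76.1668

BᵀP = [-4.1250 -22.5000]
S = R + BᵀPB = [1] + [61.3125] = [62.3125]
BᵀPA = [-39.0000 36.7500]
K = S⁻¹·BᵀPA = [-0.6259 0.5898]
A−BK = [4.9388 1.1153; -0.8776 -0.2307]
AᵀP(A−BK) = [60.5908 13.0010; 13.0010 3.3260]
P' = Q + AᵀP(A−BK) = [70.5908 11.5010; 11.5010 5.5760]
tr(P') = 76.1668


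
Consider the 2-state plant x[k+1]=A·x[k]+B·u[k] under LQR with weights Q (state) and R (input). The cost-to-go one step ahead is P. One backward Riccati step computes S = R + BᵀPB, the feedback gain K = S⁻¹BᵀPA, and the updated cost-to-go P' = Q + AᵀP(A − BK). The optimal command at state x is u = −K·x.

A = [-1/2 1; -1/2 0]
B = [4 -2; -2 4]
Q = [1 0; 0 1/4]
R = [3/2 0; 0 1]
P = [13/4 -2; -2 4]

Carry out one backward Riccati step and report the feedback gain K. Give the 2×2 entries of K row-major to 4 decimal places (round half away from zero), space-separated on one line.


BᵀP = [17.0000 -16.0000; -14.5000 20.0000]
S = R + BᵀPB = [3/2 0; 0 1] + [100.0000 -98.0000; -98.0000 109.0000] = [101.5000 -98.0000; -98.0000 110.0000]
BᵀPA = [-0.5000 17.0000; -2.7500 -14.5000]
K = S⁻¹·BᵀPA = [-0.2079 0.2876; -0.2102 0.1244]
A−BK = [-0.0889 0.0983; -0.0750 0.0775]
AᵀP(A−BK) = [0.1305 -0.1390; -0.1390 0.1646]
P' = Q + AᵀP(A−BK) = [1.1305 -0.1390; -0.1390 0.4146]
tr(P') = 1.5451

-0.2079 0.2876 -0.2102 0.1244


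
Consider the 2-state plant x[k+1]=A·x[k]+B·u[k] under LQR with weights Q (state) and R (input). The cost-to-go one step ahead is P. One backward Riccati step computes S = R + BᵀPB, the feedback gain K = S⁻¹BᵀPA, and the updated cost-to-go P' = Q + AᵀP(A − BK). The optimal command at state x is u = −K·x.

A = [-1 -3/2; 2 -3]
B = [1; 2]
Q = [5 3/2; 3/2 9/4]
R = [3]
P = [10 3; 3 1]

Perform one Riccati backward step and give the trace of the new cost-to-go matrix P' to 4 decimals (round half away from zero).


BᵀP = [16.0000 5.0000]
S = R + BᵀPB = [3] + [26.0000] = [29.0000]
BᵀPA = [-6.0000 -39.0000]
K = S⁻¹·BᵀPA = [-0.2069 -1.3448]
A−BK = [-0.7931 -0.1552; 2.4138 -0.3103]
AᵀP(A−BK) = [0.7586 0.9310; 0.9310 6.0517]
P' = Q + AᵀP(A−BK) = [5.7586 2.4310; 2.4310 8.3017]
tr(P') = 14.0603

14.0603


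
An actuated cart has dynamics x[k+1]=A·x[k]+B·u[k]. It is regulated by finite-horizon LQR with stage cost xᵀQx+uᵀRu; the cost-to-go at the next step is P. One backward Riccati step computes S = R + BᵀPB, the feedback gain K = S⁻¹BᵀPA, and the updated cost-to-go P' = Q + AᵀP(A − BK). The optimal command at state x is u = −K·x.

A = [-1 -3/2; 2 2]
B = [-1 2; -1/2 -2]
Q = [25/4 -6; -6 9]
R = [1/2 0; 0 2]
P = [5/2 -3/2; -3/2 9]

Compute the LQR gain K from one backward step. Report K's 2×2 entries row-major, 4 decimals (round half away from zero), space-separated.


-0.5943 -0.3086 -0.8086 -0.8871

BᵀP = [-1.7500 -3.0000; 8.0000 -21.0000]
S = R + BᵀPB = [1/2 0; 0 2] + [3.2500 2.5000; 2.5000 58.0000] = [3.7500 2.5000; 2.5000 60.0000]
BᵀPA = [-4.2500 -3.3750; -50.0000 -54.0000]
K = S⁻¹·BᵀPA = [-0.5943 -0.3086; -0.8086 -0.8871]
A−BK = [0.0229 -0.0343; 0.0857 0.0714]
AᵀP(A−BK) = [1.5457 1.5814; 1.5814 1.6779]
P' = Q + AᵀP(A−BK) = [7.7957 -4.4186; -4.4186 10.6779]
tr(P') = 18.4736


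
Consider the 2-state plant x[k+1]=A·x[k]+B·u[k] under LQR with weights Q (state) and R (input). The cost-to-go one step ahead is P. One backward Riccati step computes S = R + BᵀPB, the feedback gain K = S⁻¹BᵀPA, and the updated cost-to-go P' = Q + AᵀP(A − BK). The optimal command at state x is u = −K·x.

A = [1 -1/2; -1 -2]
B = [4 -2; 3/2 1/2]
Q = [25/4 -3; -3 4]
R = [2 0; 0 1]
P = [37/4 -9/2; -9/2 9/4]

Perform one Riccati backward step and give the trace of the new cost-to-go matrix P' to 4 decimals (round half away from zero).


BᵀP = [30.2500 -14.6250; -20.7500 10.1250]
S = R + BᵀPB = [2 0; 0 1] + [99.0625 -67.8125; -67.8125 46.5625] = [101.0625 -67.8125; -67.8125 47.5625]
BᵀPA = [44.8750 14.1250; -30.8750 -9.8750]
K = S⁻¹·BᵀPA = [0.1952 0.0104; -0.3708 -0.1928]
A−BK = [-0.5225 -0.9272; -1.1074 -1.9193]
AᵀP(A−BK) = [0.2907 0.2058; 0.2058 0.2618]
P' = Q + AᵀP(A−BK) = [6.5407 -2.7942; -2.7942 4.2618]
tr(P') = 10.8025

10.8025


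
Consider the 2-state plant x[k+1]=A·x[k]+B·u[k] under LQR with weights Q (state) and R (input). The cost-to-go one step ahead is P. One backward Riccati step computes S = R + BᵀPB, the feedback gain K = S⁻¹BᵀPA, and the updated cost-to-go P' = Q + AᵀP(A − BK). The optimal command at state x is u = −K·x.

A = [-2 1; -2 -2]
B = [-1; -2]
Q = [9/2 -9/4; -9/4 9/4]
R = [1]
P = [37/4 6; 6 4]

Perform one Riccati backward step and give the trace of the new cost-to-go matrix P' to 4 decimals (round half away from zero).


BᵀP = [-21.2500 -14.0000]
S = R + BᵀPB = [1] + [49.2500] = [50.2500]
BᵀPA = [70.5000 6.7500]
K = S⁻¹·BᵀPA = [1.4030 0.1343]
A−BK = [-0.5970 1.1343; 0.8060 -1.7313]
AᵀP(A−BK) = [2.0896 0.0299; 0.0299 0.3433]
P' = Q + AᵀP(A−BK) = [6.5896 -2.2201; -2.2201 2.5933]
tr(P') = 9.1828

9.1828


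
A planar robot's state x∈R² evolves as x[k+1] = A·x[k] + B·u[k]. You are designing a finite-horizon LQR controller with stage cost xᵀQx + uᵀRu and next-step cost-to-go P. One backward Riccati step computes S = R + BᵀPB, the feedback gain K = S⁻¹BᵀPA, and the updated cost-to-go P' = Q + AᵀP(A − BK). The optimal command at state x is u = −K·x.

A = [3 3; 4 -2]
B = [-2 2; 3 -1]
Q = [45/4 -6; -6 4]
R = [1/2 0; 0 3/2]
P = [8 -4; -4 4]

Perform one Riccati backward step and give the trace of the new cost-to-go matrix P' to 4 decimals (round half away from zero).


BᵀP = [-28.0000 20.0000; 20.0000 -12.0000]
S = R + BᵀPB = [1/2 0; 0 3/2] + [116.0000 -76.0000; -76.0000 52.0000] = [116.5000 -76.0000; -76.0000 53.5000]
BᵀPA = [-4.0000 -124.0000; 12.0000 84.0000]
K = S⁻¹·BᵀPA = [1.5282 -0.5473; 2.3952 0.7926]
A−BK = [1.2660 0.3202; 1.8106 0.4346]
AᵀP(A−BK) = [17.3706 4.2999; 4.2999 1.5545]
P' = Q + AᵀP(A−BK) = [28.6206 -1.7001; -1.7001 5.5545]
tr(P') = 34.1750

34.1750


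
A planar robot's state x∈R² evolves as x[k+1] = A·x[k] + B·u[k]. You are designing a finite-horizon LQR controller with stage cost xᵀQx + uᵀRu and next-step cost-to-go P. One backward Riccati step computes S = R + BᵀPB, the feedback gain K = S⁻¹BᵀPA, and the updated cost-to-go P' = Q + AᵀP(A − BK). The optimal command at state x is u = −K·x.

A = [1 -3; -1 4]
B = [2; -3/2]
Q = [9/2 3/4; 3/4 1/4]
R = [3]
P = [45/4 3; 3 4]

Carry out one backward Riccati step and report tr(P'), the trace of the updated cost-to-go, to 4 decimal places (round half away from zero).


BᵀP = [18.0000 0.0000]
S = R + BᵀPB = [3] + [36.0000] = [39.0000]
BᵀPA = [18.0000 -54.0000]
K = S⁻¹·BᵀPA = [0.4615 -1.3846]
A−BK = [0.0769 -0.2308; -0.3077 1.9231]
AᵀP(A−BK) = [0.9423 -3.8269; -3.8269 18.4808]
P' = Q + AᵀP(A−BK) = [5.4423 -3.0769; -3.0769 18.7308]
tr(P') = 24.1731

24.1731


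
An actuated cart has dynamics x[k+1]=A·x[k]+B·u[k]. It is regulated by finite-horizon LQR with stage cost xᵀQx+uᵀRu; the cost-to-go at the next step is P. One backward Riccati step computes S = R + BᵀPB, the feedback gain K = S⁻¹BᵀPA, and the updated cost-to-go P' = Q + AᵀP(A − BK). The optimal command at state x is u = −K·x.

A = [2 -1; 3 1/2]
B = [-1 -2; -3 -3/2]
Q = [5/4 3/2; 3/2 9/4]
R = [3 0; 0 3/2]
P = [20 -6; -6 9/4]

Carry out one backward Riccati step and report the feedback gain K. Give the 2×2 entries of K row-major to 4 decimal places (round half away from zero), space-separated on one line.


BᵀP = [-2.0000 -0.7500; -31.0000 8.6250]
S = R + BᵀPB = [3 0; 0 3/2] + [4.2500 5.1250; 5.1250 49.0625] = [7.2500 5.1250; 5.1250 50.5625]
BᵀPA = [-6.2500 1.6250; -36.1250 35.3125]
K = S⁻¹·BᵀPA = [-0.3846 -0.2904; -0.6755 0.7278]
A−BK = [0.2645 0.1653; 0.8331 0.7207]
AᵀP(A−BK) = [1.4446 -0.1471; -0.1471 1.3331]
P' = Q + AᵀP(A−BK) = [2.6946 1.3529; 1.3529 3.5831]
tr(P') = 6.2777

-0.3846 -0.2904 -0.6755 0.7278


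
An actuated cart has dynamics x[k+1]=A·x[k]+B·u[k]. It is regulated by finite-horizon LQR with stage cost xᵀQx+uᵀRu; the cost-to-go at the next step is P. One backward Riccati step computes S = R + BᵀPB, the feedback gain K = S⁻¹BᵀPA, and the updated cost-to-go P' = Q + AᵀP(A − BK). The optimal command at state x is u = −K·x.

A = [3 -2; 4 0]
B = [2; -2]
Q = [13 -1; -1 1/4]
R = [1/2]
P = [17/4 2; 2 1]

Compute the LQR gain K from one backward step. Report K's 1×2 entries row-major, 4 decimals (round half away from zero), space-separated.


BᵀP = [4.5000 2.0000]
S = R + BᵀPB = [1/2] + [5.0000] = [5.5000]
BᵀPA = [21.5000 -9.0000]
K = S⁻¹·BᵀPA = [3.9091 -1.6364]
A−BK = [-4.8182 1.2727; 11.8182 -3.2727]
AᵀP(A−BK) = [18.2045 -6.3182; -6.3182 2.2727]
P' = Q + AᵀP(A−BK) = [31.2045 -7.3182; -7.3182 2.5227]
tr(P') = 33.7273

3.9091 -1.6364


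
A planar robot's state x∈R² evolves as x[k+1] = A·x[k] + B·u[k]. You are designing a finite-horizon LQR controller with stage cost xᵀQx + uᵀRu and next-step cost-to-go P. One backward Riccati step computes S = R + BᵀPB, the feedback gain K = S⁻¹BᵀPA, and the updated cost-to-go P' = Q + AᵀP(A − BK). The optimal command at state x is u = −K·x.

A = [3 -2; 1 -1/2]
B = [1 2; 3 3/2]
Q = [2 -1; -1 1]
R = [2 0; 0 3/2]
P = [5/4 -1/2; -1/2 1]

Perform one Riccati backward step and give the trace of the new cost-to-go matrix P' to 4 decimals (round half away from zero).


BᵀP = [-0.2500 2.5000; 1.7500 0.5000]
S = R + BᵀPB = [2 0; 0 3/2] + [7.2500 3.2500; 3.2500 4.2500] = [9.2500 3.2500; 3.2500 5.7500]
BᵀPA = [1.7500 -0.7500; 5.7500 -3.7500]
K = S⁻¹·BᵀPA = [-0.2023 0.1848; 1.1144 -0.7566]
A−BK = [0.9736 -0.6716; -0.0645 0.0806]
AᵀP(A−BK) = [3.1965 -2.2229; -2.2229 1.5513]
P' = Q + AᵀP(A−BK) = [5.1965 -3.2229; -3.2229 2.5513]
tr(P') = 7.7478

7.7478


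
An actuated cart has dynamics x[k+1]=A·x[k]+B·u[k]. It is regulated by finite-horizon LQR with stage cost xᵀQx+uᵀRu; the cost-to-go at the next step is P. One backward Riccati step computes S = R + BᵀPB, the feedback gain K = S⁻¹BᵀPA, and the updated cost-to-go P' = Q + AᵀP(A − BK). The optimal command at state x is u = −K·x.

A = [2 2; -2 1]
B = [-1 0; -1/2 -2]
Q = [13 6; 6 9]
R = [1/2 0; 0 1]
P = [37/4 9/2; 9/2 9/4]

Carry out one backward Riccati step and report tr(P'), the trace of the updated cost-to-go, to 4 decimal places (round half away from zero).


BᵀP = [-11.5000 -5.6250; -9.0000 -4.5000]
S = R + BᵀPB = [1/2 0; 0 1] + [14.3125 11.2500; 11.2500 9.0000] = [14.8125 11.2500; 11.2500 10.0000]
BᵀPA = [-11.7500 -28.6250; -9.0000 -22.5000]
K = S⁻¹·BᵀPA = [-0.7536 -1.5362; -0.0522 -0.5217]
A−BK = [1.2464 0.4638; -2.4812 -0.8116]
AᵀP(A−BK) = [0.6754 0.7536; 0.7536 1.5362]
P' = Q + AᵀP(A−BK) = [13.6754 6.7536; 6.7536 10.5362]
tr(P') = 24.2116

24.2116


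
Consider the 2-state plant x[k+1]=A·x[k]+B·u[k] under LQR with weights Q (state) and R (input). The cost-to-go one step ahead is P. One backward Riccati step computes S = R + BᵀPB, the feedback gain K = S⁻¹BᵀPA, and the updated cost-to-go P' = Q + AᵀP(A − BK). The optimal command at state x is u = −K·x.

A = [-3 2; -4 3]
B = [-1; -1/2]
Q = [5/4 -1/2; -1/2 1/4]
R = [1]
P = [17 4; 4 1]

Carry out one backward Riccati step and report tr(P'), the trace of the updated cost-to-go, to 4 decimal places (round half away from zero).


BᵀP = [-19.0000 -4.5000]
S = R + BᵀPB = [1] + [21.2500] = [22.2500]
BᵀPA = [75.0000 -51.5000]
K = S⁻¹·BᵀPA = [3.3708 -2.3146]
A−BK = [0.3708 -0.3146; -2.3146 1.8427]
AᵀP(A−BK) = [12.1910 -8.4045; -8.4045 5.7978]
P' = Q + AᵀP(A−BK) = [13.4410 -8.9045; -8.9045 6.0478]
tr(P') = 19.4888

19.4888


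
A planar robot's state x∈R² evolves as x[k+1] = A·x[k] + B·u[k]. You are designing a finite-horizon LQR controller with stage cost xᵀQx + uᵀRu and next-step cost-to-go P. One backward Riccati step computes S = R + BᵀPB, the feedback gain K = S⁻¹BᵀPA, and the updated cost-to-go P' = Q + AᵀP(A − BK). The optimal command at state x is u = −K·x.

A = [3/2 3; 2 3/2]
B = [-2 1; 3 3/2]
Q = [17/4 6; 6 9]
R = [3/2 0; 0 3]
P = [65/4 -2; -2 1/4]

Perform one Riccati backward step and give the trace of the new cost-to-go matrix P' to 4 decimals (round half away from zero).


BᵀP = [-38.5000 4.7500; 13.2500 -1.6250]
S = R + BᵀPB = [3/2 0; 0 3] + [91.2500 -31.3750; -31.3750 10.8125] = [92.7500 -31.3750; -31.3750 13.8125]
BᵀPA = [-48.2500 -108.3750; 16.6250 37.3125]
K = S⁻¹·BᵀPA = [-0.4882 -1.0995; 0.0948 0.2038]
A−BK = [0.4289 0.5972; 3.3223 4.4929]
AᵀP(A−BK) = [0.4334 0.9348; 0.9348 2.0474]
P' = Q + AᵀP(A−BK) = [4.6834 6.9348; 6.9348 11.0474]
tr(P') = 15.7307

15.7307


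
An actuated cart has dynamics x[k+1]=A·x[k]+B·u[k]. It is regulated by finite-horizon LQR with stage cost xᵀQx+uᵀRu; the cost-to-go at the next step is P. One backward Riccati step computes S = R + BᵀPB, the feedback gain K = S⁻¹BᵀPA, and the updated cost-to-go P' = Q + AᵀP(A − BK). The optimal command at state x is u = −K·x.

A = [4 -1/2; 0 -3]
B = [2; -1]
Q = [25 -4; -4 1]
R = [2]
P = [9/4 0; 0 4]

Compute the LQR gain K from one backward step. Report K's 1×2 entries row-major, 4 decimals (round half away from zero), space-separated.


1.2000 0.6500

BᵀP = [4.5000 -4.0000]
S = R + BᵀPB = [2] + [13.0000] = [15.0000]
BᵀPA = [18.0000 9.7500]
K = S⁻¹·BᵀPA = [1.2000 0.6500]
A−BK = [1.6000 -1.8000; 1.2000 -2.3500]
AᵀP(A−BK) = [14.4000 -16.2000; -16.2000 30.2250]
P' = Q + AᵀP(A−BK) = [39.4000 -20.2000; -20.2000 31.2250]
tr(P') = 70.6250


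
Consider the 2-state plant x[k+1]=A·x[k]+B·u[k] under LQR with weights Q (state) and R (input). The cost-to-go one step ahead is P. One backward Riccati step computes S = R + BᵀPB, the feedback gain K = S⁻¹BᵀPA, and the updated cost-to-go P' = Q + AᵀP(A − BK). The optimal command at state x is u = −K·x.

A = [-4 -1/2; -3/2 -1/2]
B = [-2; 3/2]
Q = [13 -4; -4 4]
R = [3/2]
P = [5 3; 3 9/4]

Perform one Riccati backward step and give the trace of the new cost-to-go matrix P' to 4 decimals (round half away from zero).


60.8777

BᵀP = [-5.5000 -2.6250]
S = R + BᵀPB = [3/2] + [7.0625] = [8.5625]
BᵀPA = [25.9375 4.0625]
K = S⁻¹·BᵀPA = [3.0292 0.4745]
A−BK = [2.0584 0.4489; -6.0438 -1.2117]
AᵀP(A−BK) = [42.4927 7.6314; 7.6314 1.3850]
P' = Q + AᵀP(A−BK) = [55.4927 3.6314; 3.6314 5.3850]
tr(P') = 60.8777


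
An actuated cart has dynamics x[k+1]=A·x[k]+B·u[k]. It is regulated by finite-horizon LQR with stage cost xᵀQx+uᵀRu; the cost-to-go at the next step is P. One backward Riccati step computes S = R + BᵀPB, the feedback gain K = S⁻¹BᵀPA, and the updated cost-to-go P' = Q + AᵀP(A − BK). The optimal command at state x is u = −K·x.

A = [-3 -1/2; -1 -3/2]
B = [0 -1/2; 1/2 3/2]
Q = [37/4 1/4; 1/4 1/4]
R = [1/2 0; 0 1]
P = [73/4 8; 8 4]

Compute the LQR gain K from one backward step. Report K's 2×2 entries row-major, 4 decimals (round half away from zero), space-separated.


-8.8791 -2.9451 -0.6813 -0.5824

BᵀP = [4.0000 2.0000; 2.8750 2.0000]
S = R + BᵀPB = [1/2 0; 0 1] + [1.0000 1.0000; 1.0000 1.5625] = [1.5000 1.0000; 1.0000 2.5625]
BᵀPA = [-14.0000 -5.0000; -10.6250 -4.4375]
K = S⁻¹·BᵀPA = [-8.8791 -2.9451; -0.6813 -0.5824]
A−BK = [-3.3407 -0.7912; 4.4615 0.8462]
AᵀP(A−BK) = [84.7033 25.9560; 25.9560 8.2527]
P' = Q + AᵀP(A−BK) = [93.9533 26.2060; 26.2060 8.5027]
tr(P') = 102.4560


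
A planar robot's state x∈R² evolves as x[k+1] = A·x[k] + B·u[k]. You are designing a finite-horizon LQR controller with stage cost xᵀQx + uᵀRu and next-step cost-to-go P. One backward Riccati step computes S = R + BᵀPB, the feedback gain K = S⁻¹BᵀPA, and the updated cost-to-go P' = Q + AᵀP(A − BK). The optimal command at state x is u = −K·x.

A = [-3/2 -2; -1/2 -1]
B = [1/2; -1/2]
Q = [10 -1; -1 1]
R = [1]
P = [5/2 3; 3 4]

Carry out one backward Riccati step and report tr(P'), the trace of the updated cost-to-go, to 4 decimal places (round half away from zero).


BᵀP = [-0.2500 -0.5000]
S = R + BᵀPB = [1] + [0.1250] = [1.1250]
BᵀPA = [0.6250 1.0000]
K = S⁻¹·BᵀPA = [0.5556 0.8889]
A−BK = [-1.7778 -2.4444; -0.2222 -0.5556]
AᵀP(A−BK) = [10.7778 16.4444; 16.4444 25.1111]
P' = Q + AᵀP(A−BK) = [20.7778 15.4444; 15.4444 26.1111]
tr(P') = 46.8889

46.8889


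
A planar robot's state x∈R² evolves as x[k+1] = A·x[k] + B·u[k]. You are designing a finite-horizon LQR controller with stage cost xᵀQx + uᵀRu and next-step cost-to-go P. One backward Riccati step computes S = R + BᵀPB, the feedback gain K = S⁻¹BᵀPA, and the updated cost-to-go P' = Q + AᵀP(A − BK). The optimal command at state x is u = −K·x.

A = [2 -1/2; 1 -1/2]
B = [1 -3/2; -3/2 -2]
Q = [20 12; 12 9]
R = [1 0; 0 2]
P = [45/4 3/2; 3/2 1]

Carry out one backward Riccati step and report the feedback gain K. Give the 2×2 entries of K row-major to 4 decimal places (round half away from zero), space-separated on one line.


0.5959 -0.0840 -0.8919 0.2711

BᵀP = [9.0000 0.0000; -19.8750 -4.2500]
S = R + BᵀPB = [1 0; 0 2] + [9.0000 -13.5000; -13.5000 38.3125] = [10.0000 -13.5000; -13.5000 40.3125]
BᵀPA = [18.0000 -4.5000; -44.0000 12.0625]
K = S⁻¹·BᵀPA = [0.5959 -0.0840; -0.8919 0.2711]
A−BK = [0.0662 -0.0093; 0.1101 -0.0839]
AᵀP(A−BK) = [2.0294 -0.5597; -0.5597 0.1644]
P' = Q + AᵀP(A−BK) = [22.0294 11.4403; 11.4403 9.1644]
tr(P') = 31.1938


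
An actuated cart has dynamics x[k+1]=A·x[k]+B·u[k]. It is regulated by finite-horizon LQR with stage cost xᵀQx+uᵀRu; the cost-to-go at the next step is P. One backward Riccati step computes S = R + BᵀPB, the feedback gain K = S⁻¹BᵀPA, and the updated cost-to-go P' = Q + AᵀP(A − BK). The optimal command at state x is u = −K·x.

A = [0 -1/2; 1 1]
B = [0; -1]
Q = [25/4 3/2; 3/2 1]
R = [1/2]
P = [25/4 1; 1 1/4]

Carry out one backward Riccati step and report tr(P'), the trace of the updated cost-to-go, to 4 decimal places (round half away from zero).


BᵀP = [-1.0000 -0.2500]
S = R + BᵀPB = [1/2] + [0.2500] = [0.7500]
BᵀPA = [-0.2500 0.2500]
K = S⁻¹·BᵀPA = [-0.3333 0.3333]
A−BK = [0.0000 -0.5000; 0.6667 1.3333]
AᵀP(A−BK) = [0.1667 -0.1667; -0.1667 0.7292]
P' = Q + AᵀP(A−BK) = [6.4167 1.3333; 1.3333 1.7292]
tr(P') = 8.1458

8.1458


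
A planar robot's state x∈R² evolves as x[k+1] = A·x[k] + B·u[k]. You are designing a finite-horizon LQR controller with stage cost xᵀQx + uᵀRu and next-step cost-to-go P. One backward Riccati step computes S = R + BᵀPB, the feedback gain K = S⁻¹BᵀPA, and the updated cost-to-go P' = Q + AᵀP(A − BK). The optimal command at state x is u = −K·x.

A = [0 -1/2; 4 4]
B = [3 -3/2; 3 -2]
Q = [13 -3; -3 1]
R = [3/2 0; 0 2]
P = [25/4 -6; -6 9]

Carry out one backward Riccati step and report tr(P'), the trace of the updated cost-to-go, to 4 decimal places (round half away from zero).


BᵀP = [0.7500 9.0000; 2.6250 -9.0000]
S = R + BᵀPB = [3/2 0; 0 2] + [29.2500 -19.1250; -19.1250 14.0625] = [30.7500 -19.1250; -19.1250 16.0625]
BᵀPA = [36.0000 35.6250; -36.0000 -37.3125]
K = S⁻¹·BᵀPA = [-0.8603 -1.1031; -3.2655 -3.6364]
A−BK = [-2.3175 -2.6452; 0.0497 0.0366]
AᵀP(A−BK) = [57.4104 64.8018; 64.8018 73.1778]
P' = Q + AᵀP(A−BK) = [70.4104 61.8018; 61.8018 74.1778]
tr(P') = 144.5881

144.5881


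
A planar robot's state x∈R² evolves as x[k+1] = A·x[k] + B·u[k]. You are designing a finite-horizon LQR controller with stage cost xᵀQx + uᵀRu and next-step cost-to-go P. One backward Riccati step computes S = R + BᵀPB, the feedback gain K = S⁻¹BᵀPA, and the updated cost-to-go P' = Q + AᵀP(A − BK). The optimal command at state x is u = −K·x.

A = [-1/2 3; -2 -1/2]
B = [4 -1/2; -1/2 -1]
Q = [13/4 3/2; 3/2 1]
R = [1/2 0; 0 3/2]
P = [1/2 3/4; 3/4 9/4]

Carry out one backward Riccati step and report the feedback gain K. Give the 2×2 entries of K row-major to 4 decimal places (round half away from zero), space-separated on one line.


-0.2713 0.6570 1.0856 0.0169

BᵀP = [1.6250 1.8750; -1.0000 -2.6250]
S = R + BᵀPB = [1/2 0; 0 3/2] + [5.5625 -2.6875; -2.6875 3.1250] = [6.0625 -2.6875; -2.6875 4.6250]
BᵀPA = [-4.5625 3.9375; 5.7500 -1.6875]
K = S⁻¹·BᵀPA = [-0.2713 0.6570; 1.0856 0.0169]
A−BK = [1.1282 0.3806; -1.0501 -0.1546]
AᵀP(A−BK) = [3.1450 0.0878; 0.0878 0.2542]
P' = Q + AᵀP(A−BK) = [6.3950 1.5878; 1.5878 1.2542]
tr(P') = 7.6491


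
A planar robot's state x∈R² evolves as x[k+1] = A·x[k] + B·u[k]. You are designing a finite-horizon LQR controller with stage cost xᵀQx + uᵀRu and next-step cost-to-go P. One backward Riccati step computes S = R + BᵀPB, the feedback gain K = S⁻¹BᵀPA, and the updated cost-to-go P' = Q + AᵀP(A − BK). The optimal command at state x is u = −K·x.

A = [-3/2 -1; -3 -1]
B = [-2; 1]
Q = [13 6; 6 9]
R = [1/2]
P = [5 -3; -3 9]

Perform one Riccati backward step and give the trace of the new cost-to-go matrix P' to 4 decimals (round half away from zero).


79.4849

BᵀP = [-13.0000 15.0000]
S = R + BᵀPB = [1/2] + [41.0000] = [41.5000]
BᵀPA = [-25.5000 -2.0000]
K = S⁻¹·BᵀPA = [-0.6145 -0.0482]
A−BK = [-2.7289 -1.0964; -2.3855 -0.9518]
AᵀP(A−BK) = [49.5813 19.7711; 19.7711 7.9036]
P' = Q + AᵀP(A−BK) = [62.5813 25.7711; 25.7711 16.9036]
tr(P') = 79.4849


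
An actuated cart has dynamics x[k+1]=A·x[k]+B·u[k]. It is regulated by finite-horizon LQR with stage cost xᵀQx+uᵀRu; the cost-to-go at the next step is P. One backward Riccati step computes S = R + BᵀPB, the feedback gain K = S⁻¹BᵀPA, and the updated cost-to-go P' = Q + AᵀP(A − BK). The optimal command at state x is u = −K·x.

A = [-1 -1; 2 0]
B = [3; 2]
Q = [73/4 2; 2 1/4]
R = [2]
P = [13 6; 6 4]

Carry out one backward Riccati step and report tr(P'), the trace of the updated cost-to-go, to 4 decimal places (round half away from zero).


23.9300

BᵀP = [51.0000 26.0000]
S = R + BᵀPB = [2] + [205.0000] = [207.0000]
BᵀPA = [1.0000 -51.0000]
K = S⁻¹·BᵀPA = [0.0048 -0.2464]
A−BK = [-1.0145 -0.2609; 1.9903 0.4928]
AᵀP(A−BK) = [4.9952 1.2464; 1.2464 0.4348]
P' = Q + AᵀP(A−BK) = [23.2452 3.2464; 3.2464 0.6848]
tr(P') = 23.9300


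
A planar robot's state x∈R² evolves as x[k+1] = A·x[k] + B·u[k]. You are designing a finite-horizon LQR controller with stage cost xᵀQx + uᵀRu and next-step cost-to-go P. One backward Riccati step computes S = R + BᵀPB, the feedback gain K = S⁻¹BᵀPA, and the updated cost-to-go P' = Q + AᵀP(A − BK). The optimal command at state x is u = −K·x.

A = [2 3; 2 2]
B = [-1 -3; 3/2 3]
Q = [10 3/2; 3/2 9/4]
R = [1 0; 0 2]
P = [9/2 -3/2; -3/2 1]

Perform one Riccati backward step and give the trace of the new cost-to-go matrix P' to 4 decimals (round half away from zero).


23.6195

BᵀP = [-6.7500 3.0000; -18.0000 7.5000]
S = R + BᵀPB = [1 0; 0 2] + [11.2500 29.2500; 29.2500 76.5000] = [12.2500 29.2500; 29.2500 78.5000]
BᵀPA = [-7.5000 -14.2500; -21.0000 -39.0000]
K = S⁻¹·BᵀPA = [0.2404 0.2086; -0.3571 -0.5745]
A−BK = [1.1691 1.4850; 2.7107 3.4107]
AᵀP(A−BK) = [4.3041 5.4991; 5.4991 7.0654]
P' = Q + AᵀP(A−BK) = [14.3041 6.9991; 6.9991 9.3154]
tr(P') = 23.6195


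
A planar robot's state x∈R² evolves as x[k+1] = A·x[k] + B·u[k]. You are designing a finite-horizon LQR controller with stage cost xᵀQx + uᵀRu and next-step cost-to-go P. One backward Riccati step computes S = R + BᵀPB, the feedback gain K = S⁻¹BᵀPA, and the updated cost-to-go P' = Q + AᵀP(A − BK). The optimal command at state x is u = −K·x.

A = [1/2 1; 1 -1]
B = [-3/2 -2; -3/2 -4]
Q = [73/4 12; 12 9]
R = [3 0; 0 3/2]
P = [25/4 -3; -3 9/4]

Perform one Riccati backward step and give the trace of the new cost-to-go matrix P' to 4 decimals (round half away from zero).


34.3092

BᵀP = [-4.8750 1.1250; -0.5000 -3.0000]
S = R + BᵀPB = [3 0; 0 3/2] + [5.6250 5.2500; 5.2500 13.0000] = [8.6250 5.2500; 5.2500 14.5000]
BᵀPA = [-1.3125 -6.0000; -3.2500 2.5000]
K = S⁻¹·BᵀPA = [-0.0202 -1.0269; -0.2168 0.5442]
A−BK = [0.0361 0.5481; 0.1024 -0.3635]
AᵀP(A−BK) = [0.0813 -0.2041; -0.2041 6.9779]
P' = Q + AᵀP(A−BK) = [18.3313 11.7959; 11.7959 15.9779]
tr(P') = 34.3092
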